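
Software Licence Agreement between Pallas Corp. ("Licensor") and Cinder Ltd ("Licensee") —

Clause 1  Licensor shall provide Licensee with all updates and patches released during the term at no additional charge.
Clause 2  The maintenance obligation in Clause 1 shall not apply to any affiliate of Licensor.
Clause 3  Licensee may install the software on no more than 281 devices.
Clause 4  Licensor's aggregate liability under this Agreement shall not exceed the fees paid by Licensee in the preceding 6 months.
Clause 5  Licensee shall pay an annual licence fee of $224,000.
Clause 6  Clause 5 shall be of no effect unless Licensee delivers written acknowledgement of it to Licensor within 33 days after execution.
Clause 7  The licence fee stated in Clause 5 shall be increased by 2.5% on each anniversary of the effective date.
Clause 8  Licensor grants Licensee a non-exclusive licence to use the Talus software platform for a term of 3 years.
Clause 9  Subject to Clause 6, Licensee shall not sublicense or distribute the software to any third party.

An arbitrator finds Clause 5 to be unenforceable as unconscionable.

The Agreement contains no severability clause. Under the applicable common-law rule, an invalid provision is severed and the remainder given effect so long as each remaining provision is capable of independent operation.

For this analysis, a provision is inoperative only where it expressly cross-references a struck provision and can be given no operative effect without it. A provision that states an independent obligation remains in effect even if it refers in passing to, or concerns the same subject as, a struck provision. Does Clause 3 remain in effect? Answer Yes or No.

Yes

Clause 5 is struck. Clause 6 has no operative effect of its own apart from Clause 5 and is therefore inoperative. The whole of Clause 7 is the escalation of the licence fee, defined by reference to Clause 5, so Clause 7 cannot stand once Clause 5 is removed. Although Clause 9 refers to Clause 6, its operative terms do not depend on Clause 6, so it remains in effect. Under the stated default rule, only provisions that cannot operate independently fall away; the rest are enforced. Clause 1, Clause 2, Clause 3, Clause 4, Clause 8, and Clause 9 remain in effect. Clause 3 is among the surviving provisions, so the answer is yes.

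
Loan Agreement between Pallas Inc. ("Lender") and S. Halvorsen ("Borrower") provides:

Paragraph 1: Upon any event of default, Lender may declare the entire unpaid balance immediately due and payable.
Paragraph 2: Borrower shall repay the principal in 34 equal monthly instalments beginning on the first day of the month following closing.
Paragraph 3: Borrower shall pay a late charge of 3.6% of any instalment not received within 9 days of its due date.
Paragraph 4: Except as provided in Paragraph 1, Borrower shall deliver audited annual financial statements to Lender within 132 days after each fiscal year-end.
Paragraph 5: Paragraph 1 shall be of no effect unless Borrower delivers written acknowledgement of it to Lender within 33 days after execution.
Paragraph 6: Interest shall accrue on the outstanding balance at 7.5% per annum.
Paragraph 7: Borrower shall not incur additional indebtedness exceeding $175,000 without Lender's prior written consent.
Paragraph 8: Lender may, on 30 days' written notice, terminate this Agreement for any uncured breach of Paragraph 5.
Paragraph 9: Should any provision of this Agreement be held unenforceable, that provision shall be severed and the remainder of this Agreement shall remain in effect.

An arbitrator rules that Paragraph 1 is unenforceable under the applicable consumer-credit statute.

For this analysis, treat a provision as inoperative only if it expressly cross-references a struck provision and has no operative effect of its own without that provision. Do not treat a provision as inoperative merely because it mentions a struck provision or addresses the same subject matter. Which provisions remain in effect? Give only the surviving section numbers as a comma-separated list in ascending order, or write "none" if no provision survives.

Paragraph 1 is struck. Paragraph 5 merely fixes the acknowledgement condition for Paragraph 1; with Paragraph 1 gone it has nothing to operate on and falls away. Paragraph 8 has no operative effect of its own apart from Paragraph 5 and is therefore inoperative. Although Paragraph 4 refers to Paragraph 1, its operative terms do not depend on Paragraph 1, so it remains in effect. Under the severability clause in Paragraph 9, the remaining provisions continue in force. That leaves Paragraph 2, Paragraph 3, Paragraph 4, Paragraph 6, Paragraph 7, and Paragraph 9 in effect.

2, 3, 4, 6, 7, 9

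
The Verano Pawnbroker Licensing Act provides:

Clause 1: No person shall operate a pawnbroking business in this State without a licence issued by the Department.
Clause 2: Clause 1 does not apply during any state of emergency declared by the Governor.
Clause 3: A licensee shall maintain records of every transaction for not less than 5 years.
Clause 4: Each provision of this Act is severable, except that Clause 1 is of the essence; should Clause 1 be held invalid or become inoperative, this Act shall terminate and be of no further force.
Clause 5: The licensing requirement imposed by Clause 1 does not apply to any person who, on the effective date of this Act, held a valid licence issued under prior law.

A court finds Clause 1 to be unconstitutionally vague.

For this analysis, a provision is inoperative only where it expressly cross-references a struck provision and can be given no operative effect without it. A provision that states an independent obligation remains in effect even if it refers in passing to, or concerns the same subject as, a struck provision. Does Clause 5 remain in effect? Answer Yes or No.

No

Clause 1 is struck. Clause 2 operates only by reference to Clause 1, so it falls with Clause 1. Clause 5 merely fixes the grandfather exemption from Clause 1; with Clause 1 gone it has nothing to operate on and falls away. Clause 4 makes Clause 1 an essential term, and Clause 1 is the provision held invalid; under Clause 4, the entire Act is therefore void. No provision of the Act survives. Clause 5 is among the inoperative provisions, so the answer is no.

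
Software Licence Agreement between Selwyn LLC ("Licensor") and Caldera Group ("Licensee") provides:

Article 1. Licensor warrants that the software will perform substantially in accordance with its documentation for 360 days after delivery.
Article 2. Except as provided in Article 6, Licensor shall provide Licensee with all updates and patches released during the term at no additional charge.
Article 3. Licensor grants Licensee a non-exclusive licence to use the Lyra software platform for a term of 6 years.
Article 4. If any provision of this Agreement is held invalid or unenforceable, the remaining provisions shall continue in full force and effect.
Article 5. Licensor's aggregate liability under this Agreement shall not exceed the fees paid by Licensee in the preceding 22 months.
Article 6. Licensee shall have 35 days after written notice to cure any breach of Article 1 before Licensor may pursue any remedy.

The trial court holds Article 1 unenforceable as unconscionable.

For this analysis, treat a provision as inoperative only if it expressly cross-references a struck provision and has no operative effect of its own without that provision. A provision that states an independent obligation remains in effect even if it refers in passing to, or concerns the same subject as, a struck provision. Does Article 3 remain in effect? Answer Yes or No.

Yes

Article 1 is struck. Article 6 has no operative effect of its own apart from Article 1 and is therefore inoperative. Article 2 mentions Article 6 but its own obligation stands independently of Article 6, so Article 2 is not affected. Article 4 is a severability clause and preserves every provision that can still be given independent effect. That leaves Article 2, Article 3, Article 4, and Article 5 in effect. Article 3 is among the surviving provisions, so the answer is yes.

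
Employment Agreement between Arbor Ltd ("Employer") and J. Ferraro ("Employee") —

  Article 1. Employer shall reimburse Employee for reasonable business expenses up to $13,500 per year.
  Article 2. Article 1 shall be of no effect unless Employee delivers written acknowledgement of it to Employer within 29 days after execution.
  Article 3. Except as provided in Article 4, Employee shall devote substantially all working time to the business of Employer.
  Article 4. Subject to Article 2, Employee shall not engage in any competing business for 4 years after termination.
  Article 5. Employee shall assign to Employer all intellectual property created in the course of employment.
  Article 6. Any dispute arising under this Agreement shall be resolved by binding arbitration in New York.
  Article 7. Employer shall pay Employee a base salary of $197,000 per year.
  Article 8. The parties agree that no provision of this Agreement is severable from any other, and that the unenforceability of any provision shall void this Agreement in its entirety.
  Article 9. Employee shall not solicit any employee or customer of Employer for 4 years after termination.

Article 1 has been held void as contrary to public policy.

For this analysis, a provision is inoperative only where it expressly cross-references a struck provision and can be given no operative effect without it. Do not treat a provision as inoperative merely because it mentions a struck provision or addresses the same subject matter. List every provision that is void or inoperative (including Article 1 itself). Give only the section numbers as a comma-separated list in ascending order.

1, 2, 3, 4, 5, 6, 7, 8, 9

Article 1 is struck. The only function of Article 2 is the acknowledgement condition for Article 1, so it cannot stand once Article 1 is removed. Article 8 provides that the Agreement is not severable, so the invalidity of any one provision voids the entire Agreement. No provision of the Agreement survives.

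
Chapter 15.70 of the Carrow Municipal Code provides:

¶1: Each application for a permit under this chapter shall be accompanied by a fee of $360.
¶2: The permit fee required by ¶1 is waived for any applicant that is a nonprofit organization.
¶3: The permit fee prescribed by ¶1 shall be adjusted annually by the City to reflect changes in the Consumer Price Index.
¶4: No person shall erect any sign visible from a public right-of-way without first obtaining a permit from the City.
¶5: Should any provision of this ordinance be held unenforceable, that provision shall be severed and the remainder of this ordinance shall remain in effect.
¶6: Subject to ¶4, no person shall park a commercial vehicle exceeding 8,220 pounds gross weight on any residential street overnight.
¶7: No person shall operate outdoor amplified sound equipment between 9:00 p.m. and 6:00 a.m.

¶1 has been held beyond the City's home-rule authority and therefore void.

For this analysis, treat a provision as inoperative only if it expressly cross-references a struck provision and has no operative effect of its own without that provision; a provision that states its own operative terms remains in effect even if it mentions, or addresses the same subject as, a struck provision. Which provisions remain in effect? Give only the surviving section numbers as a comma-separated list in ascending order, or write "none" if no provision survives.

4, 5, 6, 7

¶1 is struck. ¶2 has no operative effect of its own apart from ¶1 and is therefore inoperative. ¶3 does nothing except set the indexation of the permit fee by reference to ¶1; with ¶1 gone it has no independent effect and is inoperative. ¶5 is a severability clause and preserves every provision that can still be given independent effect. The provisions still in force are ¶4, ¶5, ¶6, and ¶7.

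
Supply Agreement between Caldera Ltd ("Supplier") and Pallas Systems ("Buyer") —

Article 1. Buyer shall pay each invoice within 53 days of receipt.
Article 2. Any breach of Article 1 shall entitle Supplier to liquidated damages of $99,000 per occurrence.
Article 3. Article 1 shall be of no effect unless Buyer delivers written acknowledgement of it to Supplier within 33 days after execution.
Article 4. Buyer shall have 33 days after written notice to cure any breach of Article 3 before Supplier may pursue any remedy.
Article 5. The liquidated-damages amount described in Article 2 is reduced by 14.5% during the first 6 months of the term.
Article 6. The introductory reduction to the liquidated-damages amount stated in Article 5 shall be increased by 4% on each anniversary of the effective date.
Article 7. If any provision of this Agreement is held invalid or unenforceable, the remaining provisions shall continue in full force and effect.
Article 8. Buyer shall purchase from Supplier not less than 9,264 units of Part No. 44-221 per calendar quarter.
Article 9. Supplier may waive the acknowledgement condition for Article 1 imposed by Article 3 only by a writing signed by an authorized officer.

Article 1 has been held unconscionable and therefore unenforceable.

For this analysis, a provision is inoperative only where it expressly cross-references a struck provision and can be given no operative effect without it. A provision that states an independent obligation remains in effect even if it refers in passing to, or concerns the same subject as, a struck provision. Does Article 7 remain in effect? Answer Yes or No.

Yes

Article 1 is struck. Article 2 does nothing except set the liquidated-damages amount by reference to Article 1; with Article 1 gone it has no independent effect and is inoperative. Article 3 merely fixes the acknowledgement condition for Article 1; with Article 1 gone it has nothing to operate on and falls away. The only function of Article 4 is the cure period for breach of Article 3, so it cannot stand once Article 3 is removed. Article 5 does nothing except set the introductory reduction to the liquidated-damages amount by reference to Article 2; with Article 2 gone it has no independent effect and is inoperative. Article 9 operates only by reference to Article 3, so it falls with Article 3. Article 6 has no operative effect of its own apart from Article 5 and is therefore inoperative. Article 7 is a severability clause and preserves every provision that can still be given independent effect. Article 7 and Article 8 remain in effect. Article 7 is among the surviving provisions, so the answer is yes.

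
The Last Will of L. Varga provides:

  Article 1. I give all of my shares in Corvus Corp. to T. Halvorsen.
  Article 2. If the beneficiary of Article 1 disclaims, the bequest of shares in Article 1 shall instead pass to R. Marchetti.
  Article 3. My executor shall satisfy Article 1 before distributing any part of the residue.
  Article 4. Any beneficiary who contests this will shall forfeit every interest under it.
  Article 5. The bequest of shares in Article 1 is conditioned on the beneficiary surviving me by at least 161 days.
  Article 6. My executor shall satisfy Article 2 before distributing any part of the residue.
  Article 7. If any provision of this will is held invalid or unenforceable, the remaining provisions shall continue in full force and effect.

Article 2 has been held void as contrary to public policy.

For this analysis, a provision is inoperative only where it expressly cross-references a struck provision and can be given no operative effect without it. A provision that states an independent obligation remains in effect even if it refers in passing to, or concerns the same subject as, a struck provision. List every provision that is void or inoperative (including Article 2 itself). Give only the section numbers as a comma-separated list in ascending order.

Article 2 is struck. The only function of Article 6 is the priority direction for Article 2, so it cannot stand once Article 2 is removed. Article 7 is a severability clause and preserves every provision that can still be given independent effect. That leaves Article 1, Article 3, Article 4, Article 5, and Article 7 in effect.

2, 6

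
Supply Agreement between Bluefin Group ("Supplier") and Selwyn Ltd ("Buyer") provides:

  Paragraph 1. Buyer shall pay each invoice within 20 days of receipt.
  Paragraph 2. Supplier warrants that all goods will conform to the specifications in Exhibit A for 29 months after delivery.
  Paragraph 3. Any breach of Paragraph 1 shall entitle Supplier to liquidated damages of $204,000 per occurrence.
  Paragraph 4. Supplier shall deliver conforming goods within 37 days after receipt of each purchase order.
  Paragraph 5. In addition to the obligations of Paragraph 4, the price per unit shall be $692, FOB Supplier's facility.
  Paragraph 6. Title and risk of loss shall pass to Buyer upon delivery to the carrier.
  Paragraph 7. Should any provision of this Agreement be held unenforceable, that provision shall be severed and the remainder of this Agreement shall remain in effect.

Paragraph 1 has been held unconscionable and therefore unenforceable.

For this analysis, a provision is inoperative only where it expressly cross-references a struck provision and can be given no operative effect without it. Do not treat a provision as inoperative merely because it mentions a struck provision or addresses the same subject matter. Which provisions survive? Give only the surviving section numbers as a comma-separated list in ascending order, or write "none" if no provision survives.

Paragraph 1 is struck. Paragraph 3 does nothing except set the liquidated-damages amount by reference to Paragraph 1; with Paragraph 1 gone it has no independent effect and is inoperative. Under the severability clause in Paragraph 7, the remaining provisions continue in force. That leaves Paragraph 2, Paragraph 4, Paragraph 5, Paragraph 6, and Paragraph 7 in effect.

2, 4, 5, 6, 7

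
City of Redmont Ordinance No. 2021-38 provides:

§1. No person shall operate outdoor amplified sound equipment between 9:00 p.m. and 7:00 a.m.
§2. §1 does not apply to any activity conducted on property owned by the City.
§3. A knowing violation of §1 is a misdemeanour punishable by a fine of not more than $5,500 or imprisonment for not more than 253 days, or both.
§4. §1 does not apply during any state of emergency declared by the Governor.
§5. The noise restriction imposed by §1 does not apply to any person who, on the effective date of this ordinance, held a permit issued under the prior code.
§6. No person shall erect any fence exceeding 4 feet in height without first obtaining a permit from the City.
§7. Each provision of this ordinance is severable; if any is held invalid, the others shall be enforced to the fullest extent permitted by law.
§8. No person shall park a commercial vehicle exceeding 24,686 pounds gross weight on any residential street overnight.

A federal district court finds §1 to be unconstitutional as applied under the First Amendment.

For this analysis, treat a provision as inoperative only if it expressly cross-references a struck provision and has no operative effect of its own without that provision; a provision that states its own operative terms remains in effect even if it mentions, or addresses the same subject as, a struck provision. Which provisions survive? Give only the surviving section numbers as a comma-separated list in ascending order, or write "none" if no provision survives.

§1 is struck. The only function of §2 is the public-property exemption from §1, so it cannot stand once §1 is removed. §3 operates only by reference to §1, so it falls with §1. The only function of §4 is the emergency suspension of §1, so it cannot stand once §1 is removed. §5 operates only by reference to §1, so it falls with §1. Under the severability clause in §7, the remaining provisions continue in force. The provisions still in force are §6, §7, and §8.

6, 7, 8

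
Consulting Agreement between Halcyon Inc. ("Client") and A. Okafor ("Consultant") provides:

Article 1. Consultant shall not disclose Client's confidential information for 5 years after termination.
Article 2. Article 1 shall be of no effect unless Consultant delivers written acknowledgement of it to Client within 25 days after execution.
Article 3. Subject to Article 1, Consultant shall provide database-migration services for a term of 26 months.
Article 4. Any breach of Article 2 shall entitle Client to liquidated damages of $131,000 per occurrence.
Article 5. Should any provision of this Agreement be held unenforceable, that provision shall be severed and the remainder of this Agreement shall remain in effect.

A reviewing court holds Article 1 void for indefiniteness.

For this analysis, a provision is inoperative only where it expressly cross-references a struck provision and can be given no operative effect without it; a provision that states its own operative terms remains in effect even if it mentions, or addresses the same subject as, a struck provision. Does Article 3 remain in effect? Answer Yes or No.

Yes

Article 1 is struck. The only function of Article 2 is the acknowledgement condition for Article 1, so it cannot stand once Article 1 is removed. The whole of Article 4 is the liquidated-damages amount, defined by reference to Article 2, so Article 4 cannot stand once Article 2 is removed. Although Article 3 refers to Article 1, its operative terms do not depend on Article 1, so it remains in effect. Under the severability clause in Article 5, the remaining provisions continue in force. The provisions still in force are Article 3 and Article 5. Article 3 is among the surviving provisions, so the answer is yes.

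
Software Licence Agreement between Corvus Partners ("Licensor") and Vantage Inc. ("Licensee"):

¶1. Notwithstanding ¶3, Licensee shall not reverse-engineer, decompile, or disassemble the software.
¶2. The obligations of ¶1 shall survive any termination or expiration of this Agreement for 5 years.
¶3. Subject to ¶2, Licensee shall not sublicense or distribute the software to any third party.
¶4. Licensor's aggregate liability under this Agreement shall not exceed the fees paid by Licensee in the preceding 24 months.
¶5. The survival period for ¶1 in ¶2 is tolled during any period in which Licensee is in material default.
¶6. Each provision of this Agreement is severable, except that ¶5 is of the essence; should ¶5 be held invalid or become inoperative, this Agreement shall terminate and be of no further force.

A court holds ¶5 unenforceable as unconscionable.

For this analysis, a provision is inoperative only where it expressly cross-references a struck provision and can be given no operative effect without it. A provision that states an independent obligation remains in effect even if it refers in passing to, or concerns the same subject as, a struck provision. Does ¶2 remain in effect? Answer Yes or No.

No

¶5 is struck. No other provision's operative terms depend on ¶5. ¶6 makes ¶5 an essential term, and ¶5 is the provision held invalid; under ¶6, the entire Agreement is therefore void. No provision of the Agreement survives. ¶2 is among the inoperative provisions, so the answer is no.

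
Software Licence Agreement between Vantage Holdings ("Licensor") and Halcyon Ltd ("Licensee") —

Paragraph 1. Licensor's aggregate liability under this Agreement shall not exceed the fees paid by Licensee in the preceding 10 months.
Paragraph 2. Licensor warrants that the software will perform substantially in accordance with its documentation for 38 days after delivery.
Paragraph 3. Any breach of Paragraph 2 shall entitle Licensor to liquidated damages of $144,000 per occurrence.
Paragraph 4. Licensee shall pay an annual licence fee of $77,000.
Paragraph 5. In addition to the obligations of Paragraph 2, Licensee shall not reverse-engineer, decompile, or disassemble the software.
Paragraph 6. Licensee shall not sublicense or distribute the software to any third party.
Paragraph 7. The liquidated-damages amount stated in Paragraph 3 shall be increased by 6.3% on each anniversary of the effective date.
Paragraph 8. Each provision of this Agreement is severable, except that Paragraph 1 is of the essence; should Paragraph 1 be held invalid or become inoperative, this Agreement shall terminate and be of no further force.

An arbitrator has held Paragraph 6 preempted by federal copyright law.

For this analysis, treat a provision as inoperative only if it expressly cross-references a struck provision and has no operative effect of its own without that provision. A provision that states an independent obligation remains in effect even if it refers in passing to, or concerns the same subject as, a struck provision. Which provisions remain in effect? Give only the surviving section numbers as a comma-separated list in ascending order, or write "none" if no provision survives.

Paragraph 6 is struck. Nothing else in the Agreement is defined by reference to Paragraph 6. Paragraph 8 makes Paragraph 1 an essential term, but Paragraph 1 is unaffected, so the severability proviso in Paragraph 8 preserves the remaining provisions. The provisions still in force are Paragraph 1, Paragraph 2, Paragraph 3, Paragraph 4, Paragraph 5, Paragraph 7, and Paragraph 8.

1, 2, 3, 4, 5, 7, 8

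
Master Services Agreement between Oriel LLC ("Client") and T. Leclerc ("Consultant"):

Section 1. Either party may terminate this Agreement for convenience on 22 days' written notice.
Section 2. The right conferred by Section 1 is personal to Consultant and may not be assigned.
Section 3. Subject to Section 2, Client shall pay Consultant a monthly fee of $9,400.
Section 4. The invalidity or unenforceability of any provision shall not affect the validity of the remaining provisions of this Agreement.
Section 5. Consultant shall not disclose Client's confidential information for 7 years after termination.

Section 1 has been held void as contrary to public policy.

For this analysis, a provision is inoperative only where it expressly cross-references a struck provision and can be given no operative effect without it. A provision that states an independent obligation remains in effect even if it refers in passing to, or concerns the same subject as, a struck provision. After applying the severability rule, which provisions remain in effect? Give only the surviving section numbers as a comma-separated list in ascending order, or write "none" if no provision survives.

Section 1 is struck. Section 2 operates only by reference to Section 1, so it falls with Section 1. Although Section 3 refers to Section 2, its operative terms do not depend on Section 2, so it remains in effect. Under the severability clause in Section 4, the remaining provisions continue in force. The provisions still in force are Section 3, Section 4, and Section 5.

3, 4, 5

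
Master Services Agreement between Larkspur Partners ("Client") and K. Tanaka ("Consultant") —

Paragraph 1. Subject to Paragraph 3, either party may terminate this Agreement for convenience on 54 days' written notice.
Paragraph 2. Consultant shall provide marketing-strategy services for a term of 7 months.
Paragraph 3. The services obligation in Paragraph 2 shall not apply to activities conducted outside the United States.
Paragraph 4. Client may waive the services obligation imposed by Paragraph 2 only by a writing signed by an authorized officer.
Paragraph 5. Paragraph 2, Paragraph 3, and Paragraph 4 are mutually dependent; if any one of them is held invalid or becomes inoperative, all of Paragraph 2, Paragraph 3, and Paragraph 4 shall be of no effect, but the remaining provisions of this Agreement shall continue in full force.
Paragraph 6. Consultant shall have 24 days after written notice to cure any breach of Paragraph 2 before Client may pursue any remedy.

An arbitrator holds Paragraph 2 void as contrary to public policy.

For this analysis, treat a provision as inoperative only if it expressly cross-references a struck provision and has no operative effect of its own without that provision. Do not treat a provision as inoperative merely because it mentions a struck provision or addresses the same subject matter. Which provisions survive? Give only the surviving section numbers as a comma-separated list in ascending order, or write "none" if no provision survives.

Paragraph 2 is struck. Paragraph 3 does nothing except set the carve-out from the services obligation by reference to Paragraph 2; with Paragraph 2 gone it has no independent effect and is inoperative. Paragraph 4 has no operative effect of its own apart from Paragraph 2 and is therefore inoperative. The only function of Paragraph 6 is the cure period for breach of Paragraph 2, so it cannot stand once Paragraph 2 is removed. Although Paragraph 1 refers to Paragraph 3, its operative terms do not depend on Paragraph 3, so it remains in effect. Paragraph 5 declares Paragraph 2, Paragraph 3, and Paragraph 4 mutually dependent; since one of them has fallen, all of them are of no effect. The remainder continues in force under Paragraph 5. That leaves Paragraph 1 and Paragraph 5 in effect.

1, 5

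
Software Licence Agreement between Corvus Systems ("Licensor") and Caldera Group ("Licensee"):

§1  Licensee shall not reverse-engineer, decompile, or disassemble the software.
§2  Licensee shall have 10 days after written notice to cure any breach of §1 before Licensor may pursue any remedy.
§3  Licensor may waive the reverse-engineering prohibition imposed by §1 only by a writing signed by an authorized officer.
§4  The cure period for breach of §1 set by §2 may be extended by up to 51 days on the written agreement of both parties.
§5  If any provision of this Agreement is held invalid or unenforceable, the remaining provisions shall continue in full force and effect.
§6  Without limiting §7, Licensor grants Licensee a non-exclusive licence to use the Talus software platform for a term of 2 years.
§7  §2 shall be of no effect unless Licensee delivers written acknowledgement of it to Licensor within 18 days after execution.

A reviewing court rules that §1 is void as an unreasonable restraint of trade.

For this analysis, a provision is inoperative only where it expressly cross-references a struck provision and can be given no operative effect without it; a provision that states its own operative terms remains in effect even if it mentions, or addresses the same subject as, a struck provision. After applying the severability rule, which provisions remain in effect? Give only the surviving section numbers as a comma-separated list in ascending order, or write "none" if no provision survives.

5, 6

§1 is struck. §2 merely fixes the cure period for breach of §1; with §1 gone it has nothing to operate on and falls away. The only function of §3 is the waiver condition for §1, so it cannot stand once §1 is removed. The whole of §4 is the extension of the cure period for breach of §1, defined by reference to §2, so §4 cannot stand once §2 is removed. §7 has no operative effect of its own apart from §2 and is therefore inoperative. Although §6 refers to §7, its operative terms do not depend on §7, so it remains in effect. §5 is a severability clause and preserves every provision that can still be given independent effect. The provisions still in force are §5 and §6.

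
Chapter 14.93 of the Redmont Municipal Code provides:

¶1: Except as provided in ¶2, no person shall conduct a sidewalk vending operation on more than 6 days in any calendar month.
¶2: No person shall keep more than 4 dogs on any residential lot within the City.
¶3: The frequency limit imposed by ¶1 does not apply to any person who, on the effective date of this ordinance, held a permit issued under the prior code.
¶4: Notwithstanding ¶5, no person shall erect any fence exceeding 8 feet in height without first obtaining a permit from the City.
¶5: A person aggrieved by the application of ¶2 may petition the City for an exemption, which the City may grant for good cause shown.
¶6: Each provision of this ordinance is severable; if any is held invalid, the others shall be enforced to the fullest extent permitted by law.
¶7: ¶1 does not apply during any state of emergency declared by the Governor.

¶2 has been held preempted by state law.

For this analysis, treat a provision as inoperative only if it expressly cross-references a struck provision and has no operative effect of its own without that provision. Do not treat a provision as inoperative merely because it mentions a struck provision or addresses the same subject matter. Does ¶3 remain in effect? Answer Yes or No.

Yes

¶2 is struck. ¶5 merely fixes the exemption procedure for ¶2; with ¶2 gone it has nothing to operate on and falls away. ¶4 mentions ¶5 but its own obligation stands independently of ¶5, so ¶4 is not affected. ¶1 mentions ¶2 but its own obligation stands independently of ¶2, so ¶1 is not affected. Under the severability clause in ¶6, the remaining provisions continue in force. That leaves ¶1, ¶3, ¶4, ¶6, and ¶7 in effect. ¶3 is among the surviving provisions, so the answer is yes.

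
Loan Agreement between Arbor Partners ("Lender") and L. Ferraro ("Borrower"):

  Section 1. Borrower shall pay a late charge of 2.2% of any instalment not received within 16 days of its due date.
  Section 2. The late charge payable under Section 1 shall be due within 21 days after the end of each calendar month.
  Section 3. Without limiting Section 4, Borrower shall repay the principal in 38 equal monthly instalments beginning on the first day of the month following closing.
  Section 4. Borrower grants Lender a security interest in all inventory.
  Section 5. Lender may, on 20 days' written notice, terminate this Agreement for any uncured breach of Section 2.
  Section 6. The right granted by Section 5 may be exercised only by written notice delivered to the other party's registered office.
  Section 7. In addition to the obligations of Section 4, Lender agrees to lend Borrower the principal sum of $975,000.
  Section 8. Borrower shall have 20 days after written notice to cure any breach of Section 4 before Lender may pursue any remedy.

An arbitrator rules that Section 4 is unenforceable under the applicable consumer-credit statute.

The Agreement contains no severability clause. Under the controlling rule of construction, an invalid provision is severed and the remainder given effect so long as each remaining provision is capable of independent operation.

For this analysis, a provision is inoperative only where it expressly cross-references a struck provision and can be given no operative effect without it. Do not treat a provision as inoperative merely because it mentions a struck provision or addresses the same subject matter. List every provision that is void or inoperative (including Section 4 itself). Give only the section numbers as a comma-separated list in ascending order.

4, 8

Section 4 is struck. Section 8 operates only by reference to Section 4, so it falls with Section 4. Section 3 mentions Section 4 but its own obligation stands independently of Section 4, so Section 3 is not affected. Although Section 7 refers to Section 4, its operative terms do not depend on Section 4, so it remains in effect. Under the stated default rule, only provisions that cannot operate independently fall away; the rest are enforced. The provisions still in force are Section 1, Section 2, Section 3, Section 5, Section 6, and Section 7.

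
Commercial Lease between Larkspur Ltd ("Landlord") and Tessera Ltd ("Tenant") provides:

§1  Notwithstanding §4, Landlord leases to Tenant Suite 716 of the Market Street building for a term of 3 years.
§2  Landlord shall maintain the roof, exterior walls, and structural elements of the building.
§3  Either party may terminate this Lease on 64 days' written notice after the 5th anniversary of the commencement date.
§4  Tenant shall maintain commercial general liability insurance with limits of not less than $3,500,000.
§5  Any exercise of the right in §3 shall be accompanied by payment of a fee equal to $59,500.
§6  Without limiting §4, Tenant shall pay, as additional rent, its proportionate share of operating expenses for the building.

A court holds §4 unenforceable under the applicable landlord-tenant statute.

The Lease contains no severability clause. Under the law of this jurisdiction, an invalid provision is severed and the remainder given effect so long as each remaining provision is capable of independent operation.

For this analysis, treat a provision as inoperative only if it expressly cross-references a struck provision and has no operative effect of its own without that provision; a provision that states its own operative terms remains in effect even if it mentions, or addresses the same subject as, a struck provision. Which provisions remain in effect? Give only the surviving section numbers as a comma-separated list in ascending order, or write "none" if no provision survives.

1, 2, 3, 5, 6

§4 is struck. Although §6 refers to §4, its operative terms do not depend on §4, so it remains in effect. Although §1 refers to §4, its operative terms do not depend on §4, so it remains in effect. No other provision's operative terms depend on §4. Under the stated default rule, only provisions that cannot operate independently fall away; the rest are enforced. The provisions still in force are §1, §2, §3, §5, and §6.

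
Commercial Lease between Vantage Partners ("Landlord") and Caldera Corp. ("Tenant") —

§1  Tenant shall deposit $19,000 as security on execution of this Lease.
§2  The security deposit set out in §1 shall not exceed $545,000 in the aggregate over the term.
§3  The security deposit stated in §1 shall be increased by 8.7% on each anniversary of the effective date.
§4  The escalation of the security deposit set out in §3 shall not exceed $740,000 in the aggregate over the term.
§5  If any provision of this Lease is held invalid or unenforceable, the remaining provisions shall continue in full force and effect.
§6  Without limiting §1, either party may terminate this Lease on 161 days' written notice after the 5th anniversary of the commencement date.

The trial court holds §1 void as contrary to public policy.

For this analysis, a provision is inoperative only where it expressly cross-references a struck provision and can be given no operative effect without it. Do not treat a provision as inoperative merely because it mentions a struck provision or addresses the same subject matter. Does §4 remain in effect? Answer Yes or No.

No

§1 is struck. §2 does nothing except set the aggregate cap on the security deposit by reference to §1; with §1 gone it has no independent effect and is inoperative. §3 has no operative effect of its own apart from §1 and is therefore inoperative. §4 operates only by reference to §3, so it falls with §3. Although §6 refers to §1, its operative terms do not depend on §1, so it remains in effect. §5 is a severability clause and preserves every provision that can still be given independent effect. That leaves §5 and §6 in effect. §4 is among the inoperative provisions, so the answer is no.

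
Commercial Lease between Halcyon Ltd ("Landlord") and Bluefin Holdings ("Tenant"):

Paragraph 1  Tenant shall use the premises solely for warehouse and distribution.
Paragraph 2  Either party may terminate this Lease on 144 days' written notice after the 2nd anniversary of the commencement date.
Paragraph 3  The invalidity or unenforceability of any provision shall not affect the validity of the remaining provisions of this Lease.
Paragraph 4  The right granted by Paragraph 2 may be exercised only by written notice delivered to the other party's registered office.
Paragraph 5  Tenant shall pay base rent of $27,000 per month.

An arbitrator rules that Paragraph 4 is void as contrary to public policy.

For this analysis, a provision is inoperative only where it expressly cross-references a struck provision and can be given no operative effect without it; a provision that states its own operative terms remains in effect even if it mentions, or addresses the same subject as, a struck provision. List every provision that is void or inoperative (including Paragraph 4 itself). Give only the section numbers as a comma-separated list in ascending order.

Paragraph 4 is struck. No other provision's operative terms depend on Paragraph 4. Paragraph 3 is a severability clause and preserves every provision that can still be given independent effect. That leaves Paragraph 1, Paragraph 2, Paragraph 3, and Paragraph 5 in effect.

4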